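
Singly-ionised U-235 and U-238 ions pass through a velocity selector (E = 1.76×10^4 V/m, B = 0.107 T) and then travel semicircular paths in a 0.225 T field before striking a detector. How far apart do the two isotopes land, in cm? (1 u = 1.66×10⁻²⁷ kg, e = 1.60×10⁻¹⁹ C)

Both emerge at v = E/B₁ = 1.64×10^5 m/s.
r = mv/(qB₂), so r₁ = 1.7824 m and r₂ = 1.8051 m, giving Δr = 0.0228 m.
After a semicircle each ion lands a diameter 2r from the entry slit, so the separation is 2Δr = 0.0455 m.

Δd ≈ 4.55 cm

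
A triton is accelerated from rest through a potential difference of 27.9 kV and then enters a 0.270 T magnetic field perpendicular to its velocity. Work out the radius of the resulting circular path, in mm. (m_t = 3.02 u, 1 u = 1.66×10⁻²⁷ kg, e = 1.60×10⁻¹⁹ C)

r ≈ 155 mm

The kinetic energy gained is K = qV = (1×1.60×10^-19)(2.79×10^4) = 4.46×10^-15 J.
v = √(2K/m) = 1.33×10^6 m/s.
r = mv/(qB) = (5.01×10^-27)(1.33×10^6) / [(1×1.60×10^-19)(0.270)] = 0.155 m.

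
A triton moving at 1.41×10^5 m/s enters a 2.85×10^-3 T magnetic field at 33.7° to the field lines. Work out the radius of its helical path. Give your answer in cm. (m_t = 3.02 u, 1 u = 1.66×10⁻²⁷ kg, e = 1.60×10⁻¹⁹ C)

Only the perpendicular component v⊥ = v sin33.7° = 7.82×10^4 m/s is bent by the field.
r = m v⊥ /(qB) = (5.01×10^-27)(7.82×10^4) / [(1×1.60×10^-19)(2.85×10^-3)] = 0.860 m.

r ≈ 86.0 cm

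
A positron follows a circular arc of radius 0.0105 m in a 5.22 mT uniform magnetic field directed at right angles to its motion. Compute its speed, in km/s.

From qvB = mv²/r, v = qBr/m.
v = (1×1.60×10^-19)(5.22×10^-3)(0.0105) / (9.11×10^-31) = 9.63×10^6 m/s.

v ≈ 9630 km/s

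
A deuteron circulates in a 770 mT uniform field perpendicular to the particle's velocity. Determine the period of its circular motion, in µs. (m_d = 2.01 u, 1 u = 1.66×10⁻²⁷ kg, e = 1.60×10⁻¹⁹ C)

T ≈ 0.170 µs

The cyclotron period is independent of speed: T = 2πm/(qB).
T = 2π(3.34×10^-27) / [(1×1.60×10^-19)(0.770)] = 1.70×10^-7 s.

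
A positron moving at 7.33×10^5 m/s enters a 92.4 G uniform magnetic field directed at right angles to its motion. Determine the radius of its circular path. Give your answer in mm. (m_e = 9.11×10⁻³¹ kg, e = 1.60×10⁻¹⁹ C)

r ≈ 0.452 mm

The magnetic force provides the centripetal force: qvB = mv²/r, so r = mv/(qB).
r = (9.11×10^-31 kg)(7.33×10^5 m/s) / [(1×1.60×10^-19 C)(9.24×10^-3 T)] = 4.52×10^-4 m.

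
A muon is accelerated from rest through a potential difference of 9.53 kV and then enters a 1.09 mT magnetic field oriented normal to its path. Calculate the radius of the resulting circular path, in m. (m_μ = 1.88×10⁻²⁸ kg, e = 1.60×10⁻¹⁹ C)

r ≈ 4.34 m

The kinetic energy gained is K = qV = (1×1.60×10^-19)(9530) = 1.52×10^-15 J.
v = √(2K/m) = 4.03×10^6 m/s.
r = mv/(qB) = (1.88×10^-28)(4.03×10^6) / [(1×1.60×10^-19)(1.09×10^-3)] = 4.34 m.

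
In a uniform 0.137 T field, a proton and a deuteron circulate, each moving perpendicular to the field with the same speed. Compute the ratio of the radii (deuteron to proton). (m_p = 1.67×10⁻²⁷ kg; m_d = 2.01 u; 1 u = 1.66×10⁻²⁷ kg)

r = mv/(qB) ⇒ at equal v, r ∝ m/q.
r_{deuteron}/r_{proton} = 2.00.

ratio ≈ 2.00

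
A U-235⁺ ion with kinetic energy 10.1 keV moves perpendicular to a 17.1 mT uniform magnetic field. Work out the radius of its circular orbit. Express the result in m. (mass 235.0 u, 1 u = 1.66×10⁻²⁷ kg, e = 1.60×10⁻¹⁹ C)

Convert the energy: K = 10.1 keV = 1.62×10^-15 J.
v = √(2K/m) = √(2·1.62×10^-15/3.90×10^-25) = 9.10×10^4 m/s.
r = mv/(qB) = (3.90×10^-25)(9.10×10^4) / [(1×1.60×10^-19)(0.0171)] = 13.0 m.

r ≈ 13.0 m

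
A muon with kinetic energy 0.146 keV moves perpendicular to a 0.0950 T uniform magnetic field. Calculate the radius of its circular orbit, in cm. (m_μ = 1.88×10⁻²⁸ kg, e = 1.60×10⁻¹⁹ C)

r ≈ 0.617 cm

Convert the energy: K = 0.146 keV = 2.34×10^-17 J.
v = √(2K/m) = √(2·2.34×10^-17/1.88×10^-28) = 4.99×10^5 m/s.
r = mv/(qB) = (1.88×10^-28)(4.99×10^5) / [(1×1.60×10^-19)(0.0950)] = 6.17×10^-3 m.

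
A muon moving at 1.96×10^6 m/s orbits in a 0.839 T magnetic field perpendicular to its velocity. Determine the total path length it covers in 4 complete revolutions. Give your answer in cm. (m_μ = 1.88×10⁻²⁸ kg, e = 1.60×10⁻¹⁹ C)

L ≈ 6.90 cm

r = mv/(qB) = 2.74×10^-3 m, so one revolution covers 2πr = 0.0172 m.
In 4 revolutions: L = 4·2πr = 0.0690 m.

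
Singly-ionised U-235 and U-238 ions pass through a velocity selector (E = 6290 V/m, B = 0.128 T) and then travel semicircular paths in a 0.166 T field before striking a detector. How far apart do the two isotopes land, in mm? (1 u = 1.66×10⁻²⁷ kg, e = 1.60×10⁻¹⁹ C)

Δd ≈ 18.4 mm

Both emerge at v = E/B₁ = 4.91×10^4 m/s.
r = mv/(qB₂), so r₁ = 0.72175 m and r₂ = 0.73097 m, giving Δr = 9.21×10^-3 m.
After a semicircle each ion lands a diameter 2r from the entry slit, so the separation is 2Δr = 0.0184 m.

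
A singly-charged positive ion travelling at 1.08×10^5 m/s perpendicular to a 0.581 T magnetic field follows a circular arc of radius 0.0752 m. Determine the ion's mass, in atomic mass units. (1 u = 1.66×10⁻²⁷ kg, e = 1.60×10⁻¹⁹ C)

qvB = mv²/r ⇒ m = qBr/v.
m = (1×1.60×10^-19)(0.581)(0.0752) / (1.08×10^5) = 6.47×10^-26 kg = 39.0 u.

m ≈ 39.0 u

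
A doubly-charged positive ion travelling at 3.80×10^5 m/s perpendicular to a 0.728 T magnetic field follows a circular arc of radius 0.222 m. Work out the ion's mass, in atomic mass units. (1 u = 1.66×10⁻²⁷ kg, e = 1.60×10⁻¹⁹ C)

qvB = mv²/r ⇒ m = qBr/v.
m = (2×1.60×10^-19)(0.728)(0.222) / (3.80×10^5) = 1.36×10^-25 kg = 82.0 u.

m ≈ 82.0 u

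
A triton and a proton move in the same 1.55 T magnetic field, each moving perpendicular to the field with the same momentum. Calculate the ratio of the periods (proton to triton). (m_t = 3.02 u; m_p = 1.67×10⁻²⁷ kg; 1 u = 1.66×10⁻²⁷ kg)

ratio ≈ 0.333

T = 2πm/(qB) is independent of speed, so T₂/T₁ = (m₂/q₂)/(m₁/q₁).
T_{proton}/T_{triton} = (1.67×10^-27/1e) / (5.01×10^-27/1e) = 0.333.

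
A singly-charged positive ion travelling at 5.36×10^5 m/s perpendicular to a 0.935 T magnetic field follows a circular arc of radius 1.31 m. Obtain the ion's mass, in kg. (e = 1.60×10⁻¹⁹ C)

m ≈ 3.66×10^-25 kg

qvB = mv²/r ⇒ m = qBr/v.
m = (1×1.60×10^-19)(0.935)(1.31) / (5.36×10^5) = 3.66×10^-25 kg.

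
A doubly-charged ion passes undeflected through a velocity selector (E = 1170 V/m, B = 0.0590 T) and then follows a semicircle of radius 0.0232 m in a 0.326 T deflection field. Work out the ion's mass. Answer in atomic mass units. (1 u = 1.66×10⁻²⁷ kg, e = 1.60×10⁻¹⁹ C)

v = E/B₁ = 1.98×10^4 m/s.
From r = mv/(qB₂), m = qB₂r/v = (2×1.60×10^-19)(0.326)(0.0232) / (1.98×10^4) = 1.22×10^-25 kg.
In atomic mass units: m = 1.22×10^-25 / 1.66×10^-27 = 73.5 u.

m ≈ 73.5 u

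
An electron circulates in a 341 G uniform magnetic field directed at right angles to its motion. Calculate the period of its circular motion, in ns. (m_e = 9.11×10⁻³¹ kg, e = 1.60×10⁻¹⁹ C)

T ≈ 1.05 ns

The cyclotron period is independent of speed: T = 2πm/(qB).
T = 2π(9.11×10^-31) / [(1×1.60×10^-19)(0.0341)] = 1.05×10^-9 s.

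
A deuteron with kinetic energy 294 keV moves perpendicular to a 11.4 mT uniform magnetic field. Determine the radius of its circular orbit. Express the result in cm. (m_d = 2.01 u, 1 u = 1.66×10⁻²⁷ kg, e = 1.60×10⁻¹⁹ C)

Convert the energy: K = 294 keV = 4.70×10^-14 J.
v = √(2K/m) = √(2·4.70×10^-14/3.34×10^-27) = 5.31×10^6 m/s.
r = mv/(qB) = (3.34×10^-27)(5.31×10^6) / [(1×1.60×10^-19)(0.0114)] = 9.71 m.

r ≈ 971 cm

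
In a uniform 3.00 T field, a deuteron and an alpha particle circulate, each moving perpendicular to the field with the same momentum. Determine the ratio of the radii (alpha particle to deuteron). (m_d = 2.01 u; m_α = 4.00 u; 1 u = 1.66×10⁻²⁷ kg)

r = p/(qB) ⇒ at equal p, r ∝ 1/q.
r_{alpha particle}/r_{deuteron} = 0.500.

ratio ≈ 0.500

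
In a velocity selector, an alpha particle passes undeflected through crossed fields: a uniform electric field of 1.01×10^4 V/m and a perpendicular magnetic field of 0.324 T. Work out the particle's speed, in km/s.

For zero net force, qE = qvB, so v = E/B.
v = (1.01×10^4) / (0.324) = 3.12×10^4 m/s.

v ≈ 31.2 km/s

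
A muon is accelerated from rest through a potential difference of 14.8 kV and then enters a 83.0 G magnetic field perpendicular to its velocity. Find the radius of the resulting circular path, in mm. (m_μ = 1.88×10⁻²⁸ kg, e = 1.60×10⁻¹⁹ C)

r ≈ 711 mm

The kinetic energy gained is K = qV = (1×1.60×10^-19)(1.48×10^4) = 2.37×10^-15 J.
v = √(2K/m) = 5.02×10^6 m/s.
r = mv/(qB) = (1.88×10^-28)(5.02×10^6) / [(1×1.60×10^-19)(8.30×10^-3)] = 0.711 m.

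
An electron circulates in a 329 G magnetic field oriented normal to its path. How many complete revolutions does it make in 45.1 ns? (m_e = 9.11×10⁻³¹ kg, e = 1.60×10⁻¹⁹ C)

N = 41

T = 2πm/(qB) = 2π(9.11×10^-31) / [(1×1.60×10^-19)(0.0329)] = 1.0874×10^-9 s.
N = t/T = 4.51×10^-8 / 1.0874×10^-9 ≈ 41.48, so 41 complete revolutions.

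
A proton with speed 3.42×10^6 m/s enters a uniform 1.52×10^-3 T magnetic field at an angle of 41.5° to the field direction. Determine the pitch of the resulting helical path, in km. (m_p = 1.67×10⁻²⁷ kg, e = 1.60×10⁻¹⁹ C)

The velocity component along B is v∥ = v cos41.5° = 2.56×10^6 m/s.
The cyclotron period T = 2πm/(qB) = 4.31×10^-5 s is set by m, q, B alone.
Pitch = v∥·T = (2.56×10^6)(4.31×10^-5) = 111 m.

pitch ≈ 0.111 km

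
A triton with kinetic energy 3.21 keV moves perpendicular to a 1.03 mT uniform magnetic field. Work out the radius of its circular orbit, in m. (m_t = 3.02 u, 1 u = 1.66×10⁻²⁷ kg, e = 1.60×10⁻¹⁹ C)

r ≈ 13.8 m

Convert the energy: K = 3.21 keV = 5.14×10^-16 J.
v = √(2K/m) = √(2·5.14×10^-16/5.01×10^-27) = 4.53×10^5 m/s.
r = mv/(qB) = (5.01×10^-27)(4.53×10^5) / [(1×1.60×10^-19)(1.03×10^-3)] = 13.8 m.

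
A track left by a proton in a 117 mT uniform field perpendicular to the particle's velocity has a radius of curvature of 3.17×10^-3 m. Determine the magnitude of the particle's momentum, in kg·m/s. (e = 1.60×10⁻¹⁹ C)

Since qvB = mv²/r, the momentum p = mv = qBr.
p = (1×1.60×10^-19)(0.117)(3.17×10^-3) = 5.93×10^-23 kg·m/s.

p ≈ 5.93×10^-23 kg·m/s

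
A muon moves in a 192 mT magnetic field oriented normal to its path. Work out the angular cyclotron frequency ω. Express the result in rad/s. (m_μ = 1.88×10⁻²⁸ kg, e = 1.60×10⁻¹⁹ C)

ω = qB/m = (1×1.60×10^-19)(0.192) / (1.88×10^-28) = 1.63×10^8 rad/s.

ω ≈ 1.63×10^8 rad/s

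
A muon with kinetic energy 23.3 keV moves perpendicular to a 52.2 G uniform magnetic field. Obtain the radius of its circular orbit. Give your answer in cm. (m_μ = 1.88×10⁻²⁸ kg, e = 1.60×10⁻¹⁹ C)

Convert the energy: K = 23.3 keV = 3.73×10^-15 J.
v = √(2K/m) = √(2·3.73×10^-15/1.88×10^-28) = 6.30×10^6 m/s.
r = mv/(qB) = (1.88×10^-28)(6.30×10^6) / [(1×1.60×10^-19)(5.22×10^-3)] = 1.42 m.

r ≈ 142 cm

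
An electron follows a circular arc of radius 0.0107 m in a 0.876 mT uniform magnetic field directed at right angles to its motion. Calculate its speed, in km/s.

From qvB = mv²/r, v = qBr/m.
v = (1×1.60×10^-19)(8.76×10^-4)(0.0107) / (9.11×10^-31) = 1.65×10^6 m/s.

v ≈ 1650 km/s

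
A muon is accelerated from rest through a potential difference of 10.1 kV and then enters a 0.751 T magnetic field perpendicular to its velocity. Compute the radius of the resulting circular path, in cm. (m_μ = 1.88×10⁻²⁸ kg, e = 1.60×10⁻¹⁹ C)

r ≈ 0.649 cm

The kinetic energy gained is K = qV = (1×1.60×10^-19)(1.01×10^4) = 1.62×10^-15 J.
v = √(2K/m) = 4.15×10^6 m/s.
r = mv/(qB) = (1.88×10^-28)(4.15×10^6) / [(1×1.60×10^-19)(0.751)] = 6.49×10^-3 m.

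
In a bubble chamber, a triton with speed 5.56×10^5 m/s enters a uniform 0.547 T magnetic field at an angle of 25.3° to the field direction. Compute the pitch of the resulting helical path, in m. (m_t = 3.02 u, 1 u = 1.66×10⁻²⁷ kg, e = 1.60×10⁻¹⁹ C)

pitch ≈ 0.181 m

The velocity component along B is v∥ = v cos25.3° = 5.03×10^5 m/s.
The cyclotron period T = 2πm/(qB) = 3.60×10^-7 s is set by m, q, B alone.
Pitch = v∥·T = (5.03×10^5)(3.60×10^-7) = 0.181 m.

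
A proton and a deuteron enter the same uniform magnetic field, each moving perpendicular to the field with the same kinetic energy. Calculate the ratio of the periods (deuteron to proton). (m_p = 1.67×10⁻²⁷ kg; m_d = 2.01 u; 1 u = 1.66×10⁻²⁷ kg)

T = 2πm/(qB) is independent of speed, so T₂/T₁ = (m₂/q₂)/(m₁/q₁).
T_{deuteron}/T_{proton} = (3.34×10^-27/1e) / (1.67×10^-27/1e) = 2.00.

ratio ≈ 2.00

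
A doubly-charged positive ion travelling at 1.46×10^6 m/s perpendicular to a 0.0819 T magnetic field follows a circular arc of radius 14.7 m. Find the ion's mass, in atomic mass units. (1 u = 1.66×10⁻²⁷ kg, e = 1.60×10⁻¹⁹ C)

qvB = mv²/r ⇒ m = qBr/v.
m = (2×1.60×10^-19)(0.0819)(14.7) / (1.46×10^6) = 2.64×10^-25 kg = 159 u.

m ≈ 159 u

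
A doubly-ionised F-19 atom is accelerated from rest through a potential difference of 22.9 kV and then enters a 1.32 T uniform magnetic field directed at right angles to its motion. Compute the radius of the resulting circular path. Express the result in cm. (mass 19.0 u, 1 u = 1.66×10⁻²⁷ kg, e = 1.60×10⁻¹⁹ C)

The kinetic energy gained is K = qV = (2×1.60×10^-19)(2.29×10^4) = 7.33×10^-15 J.
v = √(2K/m) = 6.82×10^5 m/s.
r = mv/(qB) = (3.15×10^-26)(6.82×10^5) / [(2×1.60×10^-19)(1.32)] = 0.0509 m.

r ≈ 5.09 cm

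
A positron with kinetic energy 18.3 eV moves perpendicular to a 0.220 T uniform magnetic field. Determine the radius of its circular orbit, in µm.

r ≈ 65.6 µm

Convert the energy: K = 18.3 eV = 2.93×10^-18 J.
v = √(2K/m) = √(2·2.93×10^-18/9.11×10^-31) = 2.54×10^6 m/s.
r = mv/(qB) = (9.11×10^-31)(2.54×10^6) / [(1×1.60×10^-19)(0.220)] = 6.56×10^-5 m.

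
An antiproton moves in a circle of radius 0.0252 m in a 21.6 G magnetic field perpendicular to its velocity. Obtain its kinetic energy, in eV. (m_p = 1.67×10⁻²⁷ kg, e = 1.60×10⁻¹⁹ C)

K ≈ 0.142 eV

v = qBr/m = (1×1.60×10^-19)(2.16×10^-3)(0.0252) / (1.67×10^-27) = 5220 m/s.
K = ½mv² = 0.5·(1.67×10^-27)·(5220)² = 2.27×10^-20 J = 0.142 eV.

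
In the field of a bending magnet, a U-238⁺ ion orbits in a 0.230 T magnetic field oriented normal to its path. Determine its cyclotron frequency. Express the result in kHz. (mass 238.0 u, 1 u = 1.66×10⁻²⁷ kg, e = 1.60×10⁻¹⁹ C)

f = qB/(2πm) = (1×1.60×10^-19)(0.230) / [2π(3.95×10^-25)] = 1.48×10^4 Hz.

f ≈ 14.8 kHz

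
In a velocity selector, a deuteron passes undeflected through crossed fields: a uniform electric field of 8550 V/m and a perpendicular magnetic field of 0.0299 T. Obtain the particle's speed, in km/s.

v ≈ 286 km/s

For zero net force, qE = qvB, so v = E/B.
v = (8550) / (0.0299) = 2.86×10^5 m/s.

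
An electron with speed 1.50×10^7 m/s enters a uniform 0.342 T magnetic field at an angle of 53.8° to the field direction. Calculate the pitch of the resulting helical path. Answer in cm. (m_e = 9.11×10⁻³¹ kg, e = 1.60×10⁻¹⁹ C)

pitch ≈ 0.0927 cm

The velocity component along B is v∥ = v cos53.8° = 8.86×10^6 m/s.
The cyclotron period T = 2πm/(qB) = 1.05×10^-10 s is set by m, q, B alone.
Pitch = v∥·T = (8.86×10^6)(1.05×10^-10) = 9.27×10^-4 m.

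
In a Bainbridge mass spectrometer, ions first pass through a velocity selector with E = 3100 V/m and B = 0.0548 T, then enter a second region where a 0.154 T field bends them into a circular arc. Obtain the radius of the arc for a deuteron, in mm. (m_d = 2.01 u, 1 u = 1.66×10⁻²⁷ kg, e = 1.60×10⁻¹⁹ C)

The selector passes v = E/B = 3100/0.0548 = 5.66×10^4 m/s.
In the deflection region, r = mv/(qB₂) = (3.34×10^-27)(5.66×10^4) / [(1×1.60×10^-19)(0.154)] = 7.66×10^-3 m.

r ≈ 7.66 mm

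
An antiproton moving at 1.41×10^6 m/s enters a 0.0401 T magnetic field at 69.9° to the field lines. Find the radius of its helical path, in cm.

r ≈ 34.5 cm

Only the perpendicular component v⊥ = v sin69.9° = 1.32×10^6 m/s is bent by the field.
r = m v⊥ /(qB) = (1.67×10^-27)(1.32×10^6) / [(1×1.60×10^-19)(0.0401)] = 0.345 m.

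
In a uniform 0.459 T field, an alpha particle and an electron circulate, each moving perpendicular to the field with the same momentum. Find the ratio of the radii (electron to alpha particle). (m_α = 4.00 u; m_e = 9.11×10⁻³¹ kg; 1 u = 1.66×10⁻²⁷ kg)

ratio ≈ 2.00

r = p/(qB) ⇒ at equal p, r ∝ 1/q.
r_{electron}/r_{alpha particle} = 2.00.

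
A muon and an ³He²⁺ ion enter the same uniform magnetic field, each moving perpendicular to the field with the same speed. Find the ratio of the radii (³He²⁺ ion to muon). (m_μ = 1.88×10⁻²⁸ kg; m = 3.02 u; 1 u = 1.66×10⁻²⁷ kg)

ratio ≈ 13.3

r = mv/(qB) ⇒ at equal v, r ∝ m/q.
r_{³He²⁺ ion}/r_{muon} = 13.3.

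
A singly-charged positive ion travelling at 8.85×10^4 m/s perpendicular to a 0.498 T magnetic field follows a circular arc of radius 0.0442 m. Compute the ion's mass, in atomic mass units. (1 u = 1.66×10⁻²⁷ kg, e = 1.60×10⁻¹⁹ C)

qvB = mv²/r ⇒ m = qBr/v.
m = (1×1.60×10^-19)(0.498)(0.0442) / (8.85×10^4) = 3.98×10^-26 kg = 24.0 u.

m ≈ 24.0 u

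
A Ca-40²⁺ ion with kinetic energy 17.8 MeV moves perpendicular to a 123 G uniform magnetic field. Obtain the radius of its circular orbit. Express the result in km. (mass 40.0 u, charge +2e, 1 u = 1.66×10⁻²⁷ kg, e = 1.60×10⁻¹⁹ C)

Convert the energy: K = 17.8 MeV = 2.85×10^-12 J.
v = √(2K/m) = √(2·2.85×10^-12/6.64×10^-26) = 9.26×10^6 m/s.
r = mv/(qB) = (6.64×10^-26)(9.26×10^6) / [(2×1.60×10^-19)(0.0123)] = 156 m.

r ≈ 0.156 km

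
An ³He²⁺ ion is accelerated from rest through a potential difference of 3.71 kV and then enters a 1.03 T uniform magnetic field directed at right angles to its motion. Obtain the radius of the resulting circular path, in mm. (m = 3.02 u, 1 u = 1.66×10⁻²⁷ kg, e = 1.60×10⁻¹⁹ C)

The kinetic energy gained is K = qV = (2×1.60×10^-19)(3710) = 1.19×10^-15 J.
v = √(2K/m) = 6.88×10^5 m/s.
r = mv/(qB) = (5.01×10^-27)(6.88×10^5) / [(2×1.60×10^-19)(1.03)] = 0.0105 m.

r ≈ 10.5 mm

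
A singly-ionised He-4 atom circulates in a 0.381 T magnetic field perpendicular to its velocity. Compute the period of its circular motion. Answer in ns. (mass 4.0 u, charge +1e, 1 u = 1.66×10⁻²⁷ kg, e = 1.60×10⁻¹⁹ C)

T ≈ 684 ns

The cyclotron period is independent of speed: T = 2πm/(qB).
T = 2π(6.64×10^-27) / [(1×1.60×10^-19)(0.381)] = 6.84×10^-7 s.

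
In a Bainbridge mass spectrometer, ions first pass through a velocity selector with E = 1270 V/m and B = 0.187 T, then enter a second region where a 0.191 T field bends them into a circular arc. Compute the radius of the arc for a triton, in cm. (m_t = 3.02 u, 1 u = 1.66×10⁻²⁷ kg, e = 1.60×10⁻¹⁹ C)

r ≈ 0.111 cm

The selector passes v = E/B = 1270/0.187 = 6790 m/s.
In the deflection region, r = mv/(qB₂) = (5.01×10^-27)(6790) / [(1×1.60×10^-19)(0.191)] = 1.11×10^-3 m.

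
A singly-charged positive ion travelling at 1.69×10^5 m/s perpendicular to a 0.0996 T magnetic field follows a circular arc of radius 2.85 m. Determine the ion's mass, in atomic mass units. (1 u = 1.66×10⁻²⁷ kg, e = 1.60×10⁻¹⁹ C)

qvB = mv²/r ⇒ m = qBr/v.
m = (1×1.60×10^-19)(0.0996)(2.85) / (1.69×10^5) = 2.69×10^-25 kg = 162 u.

m ≈ 162 u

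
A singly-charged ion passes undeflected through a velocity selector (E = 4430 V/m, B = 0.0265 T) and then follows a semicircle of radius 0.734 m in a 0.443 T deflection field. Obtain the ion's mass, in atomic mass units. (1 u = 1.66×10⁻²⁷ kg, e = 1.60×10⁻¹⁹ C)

v = E/B₁ = 1.67×10^5 m/s.
From r = mv/(qB₂), m = qB₂r/v = (1×1.60×10^-19)(0.443)(0.734) / (1.67×10^5) = 3.11×10^-25 kg.
In atomic mass units: m = 3.11×10^-25 / 1.66×10^-27 = 187 u.

m ≈ 187 u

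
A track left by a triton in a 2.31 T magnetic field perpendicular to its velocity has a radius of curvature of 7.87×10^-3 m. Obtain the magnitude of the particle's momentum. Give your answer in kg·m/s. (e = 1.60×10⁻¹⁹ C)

p ≈ 2.91×10^-21 kg·m/s

Since qvB = mv²/r, the momentum p = mv = qBr.
p = (1×1.60×10^-19)(2.31)(7.87×10^-3) = 2.91×10^-21 kg·m/s.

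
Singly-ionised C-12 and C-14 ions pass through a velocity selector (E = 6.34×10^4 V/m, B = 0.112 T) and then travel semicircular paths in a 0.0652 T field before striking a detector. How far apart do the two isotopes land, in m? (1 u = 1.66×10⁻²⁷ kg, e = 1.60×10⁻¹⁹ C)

Δd ≈ 0.360 m

Both emerge at v = E/B₁ = 5.66×10^5 m/s.
r = mv/(qB₂), so r₁ = 1.081 m and r₂ = 1.261 m, giving Δr = 0.180 m.
After a semicircle each ion lands a diameter 2r from the entry slit, so the separation is 2Δr = 0.360 m.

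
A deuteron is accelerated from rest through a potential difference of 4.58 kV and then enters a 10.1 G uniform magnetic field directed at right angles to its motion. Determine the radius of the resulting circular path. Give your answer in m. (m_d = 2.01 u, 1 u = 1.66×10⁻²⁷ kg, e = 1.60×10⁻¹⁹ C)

The kinetic energy gained is K = qV = (1×1.60×10^-19)(4580) = 7.33×10^-16 J.
v = √(2K/m) = 6.63×10^5 m/s.
r = mv/(qB) = (3.34×10^-27)(6.63×10^5) / [(1×1.60×10^-19)(1.01×10^-3)] = 13.7 m.

r ≈ 13.7 m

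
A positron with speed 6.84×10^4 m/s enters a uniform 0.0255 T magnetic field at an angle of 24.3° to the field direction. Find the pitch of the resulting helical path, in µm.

The velocity component along B is v∥ = v cos24.3° = 6.23×10^4 m/s.
The cyclotron period T = 2πm/(qB) = 1.40×10^-9 s is set by m, q, B alone.
Pitch = v∥·T = (6.23×10^4)(1.40×10^-9) = 8.75×10^-5 m.

pitch ≈ 87.5 µm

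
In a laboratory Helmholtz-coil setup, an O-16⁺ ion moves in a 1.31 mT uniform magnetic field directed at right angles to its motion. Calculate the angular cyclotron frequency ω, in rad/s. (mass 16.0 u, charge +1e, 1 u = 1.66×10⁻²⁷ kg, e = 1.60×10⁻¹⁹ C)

ω ≈ 7890 rad/s

ω = qB/m = (1×1.60×10^-19)(1.31×10^-3) / (2.66×10^-26) = 7890 rad/s.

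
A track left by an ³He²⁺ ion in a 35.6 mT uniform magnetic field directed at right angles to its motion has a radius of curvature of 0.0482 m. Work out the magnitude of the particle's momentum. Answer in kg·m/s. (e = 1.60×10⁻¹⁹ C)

Since qvB = mv²/r, the momentum p = mv = qBr.
p = (2×1.60×10^-19)(0.0356)(0.0482) = 5.49×10^-22 kg·m/s.

p ≈ 5.49×10^-22 kg·m/s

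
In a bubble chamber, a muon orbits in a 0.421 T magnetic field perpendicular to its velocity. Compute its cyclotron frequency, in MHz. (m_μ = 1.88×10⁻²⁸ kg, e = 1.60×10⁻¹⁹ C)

f = qB/(2πm) = (1×1.60×10^-19)(0.421) / [2π(1.88×10^-28)] = 5.70×10^7 Hz.

f ≈ 57.0 MHz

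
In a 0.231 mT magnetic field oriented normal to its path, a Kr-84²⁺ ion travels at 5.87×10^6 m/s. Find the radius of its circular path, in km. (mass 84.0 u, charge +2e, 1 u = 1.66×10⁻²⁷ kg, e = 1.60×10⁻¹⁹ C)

The magnetic force provides the centripetal force: qvB = mv²/r, so r = mv/(qB).
r = (1.39×10^-25 kg)(5.87×10^6 m/s) / [(2×1.60×10^-19 C)(2.31×10^-4 T)] = 1.11×10^4 m.

r ≈ 11.1 km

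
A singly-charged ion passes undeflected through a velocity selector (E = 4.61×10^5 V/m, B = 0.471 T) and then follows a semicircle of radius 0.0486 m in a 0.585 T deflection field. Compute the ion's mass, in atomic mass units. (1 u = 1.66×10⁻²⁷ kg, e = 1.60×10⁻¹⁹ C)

m ≈ 2.80 u

v = E/B₁ = 9.79×10^5 m/s.
From r = mv/(qB₂), m = qB₂r/v = (1×1.60×10^-19)(0.585)(0.0486) / (9.79×10^5) = 4.65×10^-27 kg.
In atomic mass units: m = 4.65×10^-27 / 1.66×10^-27 = 2.80 u.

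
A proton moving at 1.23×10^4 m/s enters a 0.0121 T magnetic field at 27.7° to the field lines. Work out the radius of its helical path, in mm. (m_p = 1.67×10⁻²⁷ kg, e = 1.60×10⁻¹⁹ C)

r ≈ 4.93 mm

Only the perpendicular component v⊥ = v sin27.7° = 5720 m/s is bent by the field.
r = m v⊥ /(qB) = (1.67×10^-27)(5720) / [(1×1.60×10^-19)(0.0121)] = 4.93×10^-3 m.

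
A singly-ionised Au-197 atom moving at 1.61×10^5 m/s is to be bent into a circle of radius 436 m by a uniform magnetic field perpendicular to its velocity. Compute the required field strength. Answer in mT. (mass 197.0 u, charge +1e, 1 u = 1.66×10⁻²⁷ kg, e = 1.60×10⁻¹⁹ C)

B ≈ 0.755 mT

qvB = mv²/r gives B = mv/(qr).
B = (3.27×10^-25)(1.61×10^5) / [(1×1.60×10^-19)(436)] = 7.55×10^-4 T.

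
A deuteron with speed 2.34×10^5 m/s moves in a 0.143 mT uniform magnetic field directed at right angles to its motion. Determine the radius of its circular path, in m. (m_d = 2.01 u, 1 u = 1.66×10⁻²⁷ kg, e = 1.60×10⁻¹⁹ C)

The magnetic force provides the centripetal force: qvB = mv²/r, so r = mv/(qB).
r = (3.34×10^-27 kg)(2.34×10^5 m/s) / [(1×1.60×10^-19 C)(1.43×10^-4 T)] = 34.1 m.

r ≈ 34.1 m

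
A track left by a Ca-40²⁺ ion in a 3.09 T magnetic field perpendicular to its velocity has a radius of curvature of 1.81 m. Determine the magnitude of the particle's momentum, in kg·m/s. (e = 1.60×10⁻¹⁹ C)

Since qvB = mv²/r, the momentum p = mv = qBr.
p = (2×1.60×10^-19)(3.09)(1.81) = 1.79×10^-18 kg·m/s.

p ≈ 1.79×10^-18 kg·m/s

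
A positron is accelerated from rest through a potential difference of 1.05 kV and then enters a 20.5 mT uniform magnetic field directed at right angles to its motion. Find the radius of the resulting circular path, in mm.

The kinetic energy gained is K = qV = (1×1.60×10^-19)(1050) = 1.68×10^-16 J.
v = √(2K/m) = 1.92×10^7 m/s.
r = mv/(qB) = (9.11×10^-31)(1.92×10^7) / [(1×1.60×10^-19)(0.0205)] = 5.33×10^-3 m.

r ≈ 5.33 mm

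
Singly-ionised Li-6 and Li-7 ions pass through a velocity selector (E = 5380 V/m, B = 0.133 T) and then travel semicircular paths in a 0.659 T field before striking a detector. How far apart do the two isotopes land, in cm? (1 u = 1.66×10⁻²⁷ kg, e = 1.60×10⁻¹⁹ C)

Δd ≈ 0.127 cm

Both emerge at v = E/B₁ = 4.05×10^4 m/s.
r = mv/(qB₂), so r₁ = 3.821×10^-3 m and r₂ = 4.458×10^-3 m, giving Δr = 6.37×10^-4 m.
After a semicircle each ion lands a diameter 2r from the entry slit, so the separation is 2Δr = 1.27×10^-3 m.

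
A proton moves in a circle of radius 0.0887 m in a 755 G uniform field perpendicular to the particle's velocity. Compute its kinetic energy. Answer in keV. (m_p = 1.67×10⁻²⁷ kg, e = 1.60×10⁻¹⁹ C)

K ≈ 2.15 keV

v = qBr/m = (1×1.60×10^-19)(0.0755)(0.0887) / (1.67×10^-27) = 6.42×10^5 m/s.
K = ½mv² = 0.5·(1.67×10^-27)·(6.42×10^5)² = 3.44×10^-16 J = 2.15 keV.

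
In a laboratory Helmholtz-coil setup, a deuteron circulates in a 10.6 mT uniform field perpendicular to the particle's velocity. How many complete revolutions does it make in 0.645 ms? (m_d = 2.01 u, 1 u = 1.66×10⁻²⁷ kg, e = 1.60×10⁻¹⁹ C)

N = 52

T = 2πm/(qB) = 2π(3.3366×10^-27) / [(1×1.60×10^-19)(0.0106)] = 1.2361×10^-5 s.
N = t/T = 6.45×10^-4 / 1.2361×10^-5 ≈ 52.18, so 52 complete revolutions.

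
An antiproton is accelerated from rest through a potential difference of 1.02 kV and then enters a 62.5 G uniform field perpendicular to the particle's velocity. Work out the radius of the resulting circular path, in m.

The kinetic energy gained is K = qV = (1×1.60×10^-19)(1020) = 1.63×10^-16 J.
v = √(2K/m) = 4.42×10^5 m/s.
r = mv/(qB) = (1.67×10^-27)(4.42×10^5) / [(1×1.60×10^-19)(6.25×10^-3)] = 0.738 m.

r ≈ 0.738 m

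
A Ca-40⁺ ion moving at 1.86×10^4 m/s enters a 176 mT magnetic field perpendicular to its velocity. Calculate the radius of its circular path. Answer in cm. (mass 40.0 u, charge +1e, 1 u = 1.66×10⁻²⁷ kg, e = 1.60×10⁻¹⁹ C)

r ≈ 4.39 cm

The magnetic force provides the centripetal force: qvB = mv²/r, so r = mv/(qB).
r = (6.64×10^-26 kg)(1.86×10^4 m/s) / [(1×1.60×10^-19 C)(0.176 T)] = 0.0439 m.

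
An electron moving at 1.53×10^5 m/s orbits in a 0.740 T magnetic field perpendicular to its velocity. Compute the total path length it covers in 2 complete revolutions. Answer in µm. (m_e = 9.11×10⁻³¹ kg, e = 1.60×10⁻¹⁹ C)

L ≈ 14.8 µm

r = mv/(qB) = 1.18×10^-6 m, so one revolution covers 2πr = 7.40×10^-6 m.
In 2 revolutions: L = 2·2πr = 1.48×10^-5 m.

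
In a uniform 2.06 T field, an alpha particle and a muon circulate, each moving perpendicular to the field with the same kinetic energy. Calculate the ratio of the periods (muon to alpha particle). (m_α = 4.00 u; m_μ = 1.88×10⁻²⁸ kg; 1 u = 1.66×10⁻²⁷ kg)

T = 2πm/(qB) is independent of speed, so T₂/T₁ = (m₂/q₂)/(m₁/q₁).
T_{muon}/T_{alpha particle} = (1.88×10^-28/1e) / (6.64×10^-27/2e) = 0.0566.

ratio ≈ 0.0566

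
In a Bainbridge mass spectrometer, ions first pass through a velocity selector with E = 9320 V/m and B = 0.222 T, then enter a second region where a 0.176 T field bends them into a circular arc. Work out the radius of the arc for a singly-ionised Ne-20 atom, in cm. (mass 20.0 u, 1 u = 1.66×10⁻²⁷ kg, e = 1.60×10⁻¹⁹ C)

The selector passes v = E/B = 9320/0.222 = 4.20×10^4 m/s.
In the deflection region, r = mv/(qB₂) = (3.32×10^-26)(4.20×10^4) / [(1×1.60×10^-19)(0.176)] = 0.0495 m.

r ≈ 4.95 cm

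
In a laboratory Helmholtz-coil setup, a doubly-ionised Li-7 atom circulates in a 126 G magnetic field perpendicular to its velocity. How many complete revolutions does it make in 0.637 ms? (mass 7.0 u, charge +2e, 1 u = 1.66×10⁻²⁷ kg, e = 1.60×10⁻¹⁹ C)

T = 2πm/(qB) = 2π(1.162×10^-26) / [(2×1.60×10^-19)(0.0126)] = 1.8108×10^-5 s.
N = t/T = 6.37×10^-4 / 1.8108×10^-5 ≈ 35.18, so 35 complete revolutions.

N = 35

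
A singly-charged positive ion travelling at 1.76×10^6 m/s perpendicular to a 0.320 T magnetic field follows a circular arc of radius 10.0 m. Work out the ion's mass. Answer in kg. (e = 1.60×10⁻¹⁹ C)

qvB = mv²/r ⇒ m = qBr/v.
m = (1×1.60×10^-19)(0.320)(10.0) / (1.76×10^6) = 2.91×10^-25 kg.

m ≈ 2.91×10^-25 kg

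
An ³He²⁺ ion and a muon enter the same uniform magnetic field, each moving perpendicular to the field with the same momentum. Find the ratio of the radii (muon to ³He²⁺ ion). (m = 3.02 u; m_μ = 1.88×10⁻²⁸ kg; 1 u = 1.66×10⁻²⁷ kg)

r = p/(qB) ⇒ at equal p, r ∝ 1/q.
r_{muon}/r_{³He²⁺ ion} = 2.00.

ratio ≈ 2.00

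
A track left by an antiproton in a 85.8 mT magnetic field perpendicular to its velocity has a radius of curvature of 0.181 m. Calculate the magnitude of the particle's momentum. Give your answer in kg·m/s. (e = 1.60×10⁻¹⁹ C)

Since qvB = mv²/r, the momentum p = mv = qBr.
p = (1×1.60×10^-19)(0.0858)(0.181) = 2.48×10^-21 kg·m/s.

p ≈ 2.48×10^-21 kg·m/s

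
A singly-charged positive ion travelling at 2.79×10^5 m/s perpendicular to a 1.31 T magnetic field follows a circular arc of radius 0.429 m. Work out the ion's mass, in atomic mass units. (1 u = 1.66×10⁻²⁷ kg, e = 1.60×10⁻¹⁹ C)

m ≈ 194 u

qvB = mv²/r ⇒ m = qBr/v.
m = (1×1.60×10^-19)(1.31)(0.429) / (2.79×10^5) = 3.22×10^-25 kg = 194 u.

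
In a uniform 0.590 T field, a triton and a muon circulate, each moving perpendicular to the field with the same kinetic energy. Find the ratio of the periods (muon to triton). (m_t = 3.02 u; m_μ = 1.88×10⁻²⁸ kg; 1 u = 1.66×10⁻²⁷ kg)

T = 2πm/(qB) is independent of speed, so T₂/T₁ = (m₂/q₂)/(m₁/q₁).
T_{muon}/T_{triton} = (1.88×10^-28/1e) / (5.01×10^-27/1e) = 0.0375.

ratio ≈ 0.0375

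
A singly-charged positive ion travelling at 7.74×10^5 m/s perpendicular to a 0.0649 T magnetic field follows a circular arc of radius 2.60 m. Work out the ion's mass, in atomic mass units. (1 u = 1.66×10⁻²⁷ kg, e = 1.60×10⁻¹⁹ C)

m ≈ 21.0 u

qvB = mv²/r ⇒ m = qBr/v.
m = (1×1.60×10^-19)(0.0649)(2.60) / (7.74×10^5) = 3.49×10^-26 kg = 21.0 u.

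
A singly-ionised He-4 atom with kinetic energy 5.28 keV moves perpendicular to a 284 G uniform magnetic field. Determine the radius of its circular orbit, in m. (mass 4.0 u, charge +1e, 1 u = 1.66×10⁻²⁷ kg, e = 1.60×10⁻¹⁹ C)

r ≈ 0.737 m

Convert the energy: K = 5.28 keV = 8.45×10^-16 J.
v = √(2K/m) = √(2·8.45×10^-16/6.64×10^-27) = 5.04×10^5 m/s.
r = mv/(qB) = (6.64×10^-27)(5.04×10^5) / [(1×1.60×10^-19)(0.0284)] = 0.737 m.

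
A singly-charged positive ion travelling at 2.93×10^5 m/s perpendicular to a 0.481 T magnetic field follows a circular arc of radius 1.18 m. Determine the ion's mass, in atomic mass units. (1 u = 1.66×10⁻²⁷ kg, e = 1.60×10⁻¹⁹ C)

m ≈ 187 u

qvB = mv²/r ⇒ m = qBr/v.
m = (1×1.60×10^-19)(0.481)(1.18) / (2.93×10^5) = 3.10×10^-25 kg = 187 u.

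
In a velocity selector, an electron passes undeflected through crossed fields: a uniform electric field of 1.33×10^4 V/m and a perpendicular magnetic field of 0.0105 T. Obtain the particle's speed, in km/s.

v ≈ 1270 km/s

For zero net force, qE = qvB, so v = E/B.
v = (1.33×10^4) / (0.0105) = 1.27×10^6 m/s.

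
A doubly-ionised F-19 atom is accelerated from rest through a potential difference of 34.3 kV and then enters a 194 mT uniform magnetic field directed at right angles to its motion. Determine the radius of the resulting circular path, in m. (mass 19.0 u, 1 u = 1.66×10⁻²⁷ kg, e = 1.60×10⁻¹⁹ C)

The kinetic energy gained is K = qV = (2×1.60×10^-19)(3.43×10^4) = 1.10×10^-14 J.
v = √(2K/m) = 8.34×10^5 m/s.
r = mv/(qB) = (3.15×10^-26)(8.34×10^5) / [(2×1.60×10^-19)(0.194)] = 0.424 m.

r ≈ 0.424 m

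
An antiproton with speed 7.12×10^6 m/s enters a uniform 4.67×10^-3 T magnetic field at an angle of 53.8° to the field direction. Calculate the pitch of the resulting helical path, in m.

The velocity component along B is v∥ = v cos53.8° = 4.21×10^6 m/s.
The cyclotron period T = 2πm/(qB) = 1.40×10^-5 s is set by m, q, B alone.
Pitch = v∥·T = (4.21×10^6)(1.40×10^-5) = 59.1 m.

pitch ≈ 59.1 m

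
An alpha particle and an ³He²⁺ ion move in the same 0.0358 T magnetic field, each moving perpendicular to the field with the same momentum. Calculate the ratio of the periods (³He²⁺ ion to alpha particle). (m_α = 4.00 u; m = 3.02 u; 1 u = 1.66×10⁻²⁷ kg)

T = 2πm/(qB) is independent of speed, so T₂/T₁ = (m₂/q₂)/(m₁/q₁).
T_{³He²⁺ ion}/T_{alpha particle} = (5.01×10^-27/2e) / (6.64×10^-27/2e) = 0.755.

ratio ≈ 0.755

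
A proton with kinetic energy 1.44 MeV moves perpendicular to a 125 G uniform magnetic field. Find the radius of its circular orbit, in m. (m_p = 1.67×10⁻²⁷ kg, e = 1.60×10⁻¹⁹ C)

r ≈ 13.9 m

Convert the energy: K = 1.44 MeV = 2.30×10^-13 J.
v = √(2K/m) = √(2·2.30×10^-13/1.67×10^-27) = 1.66×10^7 m/s.
r = mv/(qB) = (1.67×10^-27)(1.66×10^7) / [(1×1.60×10^-19)(0.0125)] = 13.9 m.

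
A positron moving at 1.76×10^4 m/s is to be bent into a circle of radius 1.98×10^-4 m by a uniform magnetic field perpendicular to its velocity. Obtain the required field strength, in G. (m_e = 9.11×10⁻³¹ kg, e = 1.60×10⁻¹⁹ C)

B ≈ 5.06 G

qvB = mv²/r gives B = mv/(qr).
B = (9.11×10^-31)(1.76×10^4) / [(1×1.60×10^-19)(1.98×10^-4)] = 5.06×10^-4 T.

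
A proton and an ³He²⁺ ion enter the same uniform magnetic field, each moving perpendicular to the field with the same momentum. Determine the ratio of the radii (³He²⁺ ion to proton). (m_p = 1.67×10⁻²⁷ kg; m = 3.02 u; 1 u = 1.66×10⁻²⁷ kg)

r = p/(qB) ⇒ at equal p, r ∝ 1/q.
r_{³He²⁺ ion}/r_{proton} = 0.500.

ratio ≈ 0.500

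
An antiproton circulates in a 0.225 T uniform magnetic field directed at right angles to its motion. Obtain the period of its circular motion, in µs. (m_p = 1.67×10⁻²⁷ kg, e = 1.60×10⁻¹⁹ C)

The cyclotron period is independent of speed: T = 2πm/(qB).
T = 2π(1.67×10^-27) / [(1×1.60×10^-19)(0.225)] = 2.91×10^-7 s.

T ≈ 0.291 µs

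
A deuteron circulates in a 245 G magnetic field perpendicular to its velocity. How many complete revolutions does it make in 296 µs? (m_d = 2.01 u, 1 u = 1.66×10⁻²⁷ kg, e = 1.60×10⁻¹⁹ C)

N = 55

T = 2πm/(qB) = 2π(3.3366×10^-27) / [(1×1.60×10^-19)(0.0245)] = 5.3481×10^-6 s.
N = t/T = 2.96×10^-4 / 5.3481×10^-6 ≈ 55.35, so 55 complete revolutions.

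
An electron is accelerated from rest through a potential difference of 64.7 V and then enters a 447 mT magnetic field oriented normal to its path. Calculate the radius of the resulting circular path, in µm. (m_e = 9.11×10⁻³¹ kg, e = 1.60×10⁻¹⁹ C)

The kinetic energy gained is K = qV = (1×1.60×10^-19)(64.7) = 1.04×10^-17 J.
v = √(2K/m) = 4.77×10^6 m/s.
r = mv/(qB) = (9.11×10^-31)(4.77×10^6) / [(1×1.60×10^-19)(0.447)] = 6.07×10^-5 m.

r ≈ 60.7 µm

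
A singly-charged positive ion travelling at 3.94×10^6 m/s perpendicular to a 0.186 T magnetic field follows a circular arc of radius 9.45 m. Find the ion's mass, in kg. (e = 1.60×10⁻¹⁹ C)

m ≈ 7.14×10^-26 kg

qvB = mv²/r ⇒ m = qBr/v.
m = (1×1.60×10^-19)(0.186)(9.45) / (3.94×10^6) = 7.14×10^-26 kg.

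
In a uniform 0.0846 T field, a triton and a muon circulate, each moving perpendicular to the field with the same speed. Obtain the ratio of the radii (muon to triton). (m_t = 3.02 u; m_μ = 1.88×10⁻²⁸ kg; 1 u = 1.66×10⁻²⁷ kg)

r = mv/(qB) ⇒ at equal v, r ∝ m/q.
r_{muon}/r_{triton} = 0.0375.

ratio ≈ 0.0375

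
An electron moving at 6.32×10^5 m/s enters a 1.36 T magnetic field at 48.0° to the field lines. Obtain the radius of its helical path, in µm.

Only the perpendicular component v⊥ = v sin48.0° = 4.70×10^5 m/s is bent by the field.
r = m v⊥ /(qB) = (9.11×10^-31)(4.70×10^5) / [(1×1.60×10^-19)(1.36)] = 1.97×10^-6 m.

r ≈ 1.97 µm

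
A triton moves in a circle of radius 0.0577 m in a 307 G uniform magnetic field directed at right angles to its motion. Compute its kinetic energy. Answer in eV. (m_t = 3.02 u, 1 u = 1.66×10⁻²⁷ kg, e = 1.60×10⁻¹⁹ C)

v = qBr/m = (1×1.60×10^-19)(0.0307)(0.0577) / (5.01×10^-27) = 5.65×10^4 m/s.
K = ½mv² = 0.5·(5.01×10^-27)·(5.65×10^4)² = 8.01×10^-18 J = 50.1 eV.

K ≈ 50.1 eV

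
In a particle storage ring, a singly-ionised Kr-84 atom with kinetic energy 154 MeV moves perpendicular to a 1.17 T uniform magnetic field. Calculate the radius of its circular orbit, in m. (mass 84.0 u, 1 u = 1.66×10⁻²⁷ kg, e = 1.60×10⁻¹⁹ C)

Convert the energy: K = 154 MeV = 2.46×10^-11 J.
v = √(2K/m) = √(2·2.46×10^-11/1.39×10^-25) = 1.88×10^7 m/s.
r = mv/(qB) = (1.39×10^-25)(1.88×10^7) / [(1×1.60×10^-19)(1.17)] = 14.0 m.

r ≈ 14.0 m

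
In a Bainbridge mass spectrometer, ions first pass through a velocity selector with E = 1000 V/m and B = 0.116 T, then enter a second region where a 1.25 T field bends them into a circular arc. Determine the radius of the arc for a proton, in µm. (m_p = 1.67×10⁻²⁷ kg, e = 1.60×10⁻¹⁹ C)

The selector passes v = E/B = 1000/0.116 = 8620 m/s.
In the deflection region, r = mv/(qB₂) = (1.67×10^-27)(8620) / [(1×1.60×10^-19)(1.25)] = 7.20×10^-5 m.

r ≈ 72.0 µm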